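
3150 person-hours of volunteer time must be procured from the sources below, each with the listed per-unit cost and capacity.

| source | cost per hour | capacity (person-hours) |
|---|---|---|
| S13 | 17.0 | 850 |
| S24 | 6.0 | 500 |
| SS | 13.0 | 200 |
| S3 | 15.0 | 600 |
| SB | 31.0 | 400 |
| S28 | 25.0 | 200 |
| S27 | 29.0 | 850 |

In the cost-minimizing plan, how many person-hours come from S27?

800

Cheapest first:
S24 at 6.0: take all 500 person-hours ; 2650 still needed.
Take 200 from SS at 13.0 ; need 2450 more.
S3 (15.0): use full 600 ; 1850 person-hours to go.
S13 at 17.0: take all 850 person-hours ; 1000 still needed.
S28 at 25.0: take all 200 person-hours ; 800 still needed.
S27 at 29.0: take 800 of its 850 ; requirement met.
SB: unused.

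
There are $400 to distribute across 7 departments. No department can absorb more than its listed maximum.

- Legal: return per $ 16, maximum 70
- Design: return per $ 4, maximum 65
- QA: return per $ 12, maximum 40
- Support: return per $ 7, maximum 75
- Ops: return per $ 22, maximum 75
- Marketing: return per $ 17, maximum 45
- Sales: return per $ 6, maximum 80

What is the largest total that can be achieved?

Highest return per $ first: Ops 22 > Marketing 17 > Legal 16 > QA 12 > Support 7 > Sales 6 > Design 4.
Give Ops 75 to hit its cap of 75 → 325 left.
Give Marketing 45 to hit its cap of 45 → 280 left.
Give Legal 70 to hit its cap of 70 → 210 left.
QA: +40 to 40 (cap) → 170 left.
Give Support 75 to hit its cap of 75 → 95 left.
Sales: +80 to 80 (cap) → 15 left.
Design: +15 (room for 65) → 15. Pool exhausted.
Total = 16×70 + 4×15 + 12×40 + 7×75 + 22×75 + 17×45 + 6×80 = 5080.

5080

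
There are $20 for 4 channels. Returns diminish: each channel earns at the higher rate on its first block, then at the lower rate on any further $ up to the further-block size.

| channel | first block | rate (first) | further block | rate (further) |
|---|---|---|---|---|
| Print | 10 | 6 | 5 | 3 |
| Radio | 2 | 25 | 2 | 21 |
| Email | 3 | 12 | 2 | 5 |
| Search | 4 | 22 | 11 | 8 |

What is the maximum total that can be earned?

Order all 8 blocks by rate: Radio/T1 25 > Search/T1 22 > Radio/T2 21 > Email/T1 12 > Search/T2 8 > Print/T1 6 > Email/T2 5 > Print/T2 3.
Radio/T1 (25): +2 — 18 left.
Search/T1 (22): +4 — 14 left.
Fill Radio T2 block (2 at 21) — 12 left.
Email/T1 (12): +3 — 9 left.
9 remain; put them into Search T2 at 8.
Total = 25×2 + 22×4 + 21×2 + 12×3 + 8×9 = 288.

288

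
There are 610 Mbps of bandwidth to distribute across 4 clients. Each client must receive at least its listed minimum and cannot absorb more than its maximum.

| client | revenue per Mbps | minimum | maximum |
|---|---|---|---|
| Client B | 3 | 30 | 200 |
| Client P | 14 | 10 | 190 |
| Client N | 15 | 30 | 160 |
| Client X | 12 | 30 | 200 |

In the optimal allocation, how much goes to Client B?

60

Meeting every minimum uses 30+10+30+30 = 100 Mbps, leaving 510.
Rank by revenue per Mbps: Client N 15 > Client P 14 > Client X 12 > Client B 3.
Give Client N 130 more to hit its cap of 160 ; 380 left.
Client P: +180 to 190 (cap) ; 200 left.
Client X takes 170 more to reach its cap of 200 ; 30 left.
Client B: +30 (room for 170) → 60. Pool exhausted.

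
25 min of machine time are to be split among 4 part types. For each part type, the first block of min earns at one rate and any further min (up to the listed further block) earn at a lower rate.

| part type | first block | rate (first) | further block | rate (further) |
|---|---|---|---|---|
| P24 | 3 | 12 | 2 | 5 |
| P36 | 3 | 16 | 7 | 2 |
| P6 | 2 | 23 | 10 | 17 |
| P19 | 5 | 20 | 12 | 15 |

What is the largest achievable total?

Treat each block as its own option and order by rate: P6/T1 23 > P19/T1 20 > P6/T2 17 > P36/T1 16 > P19/T2 15 > P24/T1 12 > P24/T2 5 > P36/T2 2.
P6 T1 at 23: fill all 2 — 23 left.
P19/T1 (20): +5 — 18 left.
P6/T2 (17): +10 — 8 left.
P36 T1 at 16: fill all 3 — 5 left.
P19 T2 at 15: only 5 left, fill 5.
Total = 23×2 + 20×5 + 17×10 + 16×3 + 15×5 = 439.

439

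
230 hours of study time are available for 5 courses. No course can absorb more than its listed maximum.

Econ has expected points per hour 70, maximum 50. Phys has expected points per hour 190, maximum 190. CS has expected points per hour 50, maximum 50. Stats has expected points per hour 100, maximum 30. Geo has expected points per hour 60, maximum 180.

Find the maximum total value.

Order the courses by expected points per hour: Phys 190 > Stats 100 > Econ 70 > Geo 60 > CS 50.
Phys takes 190 to reach its cap of 190 ; 40 left.
Stats: +30 to 30 (cap) ; 10 left.
Econ has room for 50 but only 10 remain, so it gets 10.
Total = 70×10 + 190×190 + 100×30 = 39800.

39800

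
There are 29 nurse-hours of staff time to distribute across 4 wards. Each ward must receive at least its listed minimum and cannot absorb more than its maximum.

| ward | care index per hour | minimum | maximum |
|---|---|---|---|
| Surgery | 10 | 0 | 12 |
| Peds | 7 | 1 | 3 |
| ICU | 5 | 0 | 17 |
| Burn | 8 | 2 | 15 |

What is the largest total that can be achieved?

254

Meeting every minimum uses 0+1+0+2 = 3 nurse-hours, leaving 26.
Rank by care index per hour: Surgery 10 > Burn 8 > Peds 7 > ICU 5.
Give Surgery 12 more to hit its cap of 12 → 14 left.
Burn takes 13 more to reach its cap of 15 → 1 left.
Only 1 left; Peds takes them to reach 2.
Total = 10×12 + 7×2 + 8×15 = 254.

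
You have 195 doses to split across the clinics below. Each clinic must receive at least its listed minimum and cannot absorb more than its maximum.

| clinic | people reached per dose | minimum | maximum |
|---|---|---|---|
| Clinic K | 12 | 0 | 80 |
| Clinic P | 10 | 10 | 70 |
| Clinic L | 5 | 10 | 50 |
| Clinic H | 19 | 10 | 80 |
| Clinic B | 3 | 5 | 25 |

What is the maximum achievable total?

2745

Meeting every minimum uses 0+10+10+10+5 = 35 doses, leaving 160.
Highest people reached per dose first: Clinic H 19 > Clinic K 12 > Clinic P 10 > Clinic L 5 > Clinic B 3.
Clinic H: +70 to 80 (cap) ; 90 left.
Give Clinic K 80 more to hit its cap of 80 ; 10 left.
Clinic P has room for 60 more but only 10 remain, so it gets 20.
Total = 12×80 + 10×20 + 5×10 + 19×80 + 3×5 = 2745.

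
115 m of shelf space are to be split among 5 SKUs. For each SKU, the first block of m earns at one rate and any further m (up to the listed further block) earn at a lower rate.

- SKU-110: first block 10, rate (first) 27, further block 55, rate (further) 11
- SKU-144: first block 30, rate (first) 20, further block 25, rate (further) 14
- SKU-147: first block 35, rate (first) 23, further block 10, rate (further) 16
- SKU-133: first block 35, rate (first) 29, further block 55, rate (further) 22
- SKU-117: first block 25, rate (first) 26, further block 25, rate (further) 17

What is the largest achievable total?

Order all 10 blocks by rate: SKU-133/T1 29 > SKU-110/T1 27 > SKU-117/T1 26 > SKU-147/T1 23 > SKU-133/T2 22 > SKU-144/T1 20 > SKU-117/T2 17 > SKU-147/T2 16 > SKU-144/T2 14 > SKU-110/T2 11.
SKU-133 T1 at 29: fill all 35 → 80 left.
SKU-110/T1 (27): +10 → 70 left.
SKU-117/T1 (26): +25 → 45 left.
SKU-147 T1 at 23: fill all 35 → 10 left.
SKU-133/T2: +10 of 55 at 22; pool empty.
Total = 29×35 + 27×10 + 26×25 + 23×35 + 22×10 = 2960.

2960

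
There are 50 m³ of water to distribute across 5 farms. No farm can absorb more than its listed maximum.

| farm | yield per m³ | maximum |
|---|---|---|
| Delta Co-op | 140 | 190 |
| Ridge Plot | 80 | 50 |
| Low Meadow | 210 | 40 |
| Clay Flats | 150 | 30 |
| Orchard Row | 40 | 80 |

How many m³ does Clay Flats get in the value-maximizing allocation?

10

Rank by yield per m³: Low Meadow 210 > Clay Flats 150 > Delta Co-op 140 > Ridge Plot 80 > Orchard Row 40.
Low Meadow takes 40 to reach its cap of 40 ; 10 left.
Clay Flats: +10 (room for 30) → 10. Pool exhausted.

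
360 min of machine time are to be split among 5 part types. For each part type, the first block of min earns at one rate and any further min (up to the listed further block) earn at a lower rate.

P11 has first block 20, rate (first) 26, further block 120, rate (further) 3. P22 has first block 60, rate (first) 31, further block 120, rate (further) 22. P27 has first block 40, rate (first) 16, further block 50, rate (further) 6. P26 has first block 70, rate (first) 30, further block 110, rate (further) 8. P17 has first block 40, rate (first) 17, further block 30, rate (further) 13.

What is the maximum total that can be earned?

Treat each block as its own option and order by rate: P22/T1 31 > P26/T1 30 > P11/T1 26 > P22/T2 22 > P17/T1 17 > P27/T1 16 > P17/T2 13 > P26/T2 8 > P27/T2 6 > P11/T2 3.
P22 T1 at 31: fill all 60 — 300 left.
Fill P26 T1 block (70 at 30) — 230 left.
P11 T1 at 26: fill all 20 — 210 left.
Fill P22 T2 block (120 at 22) — 90 left.
Fill P17 T1 block (40 at 17) — 50 left.
Fill P27 T1 block (40 at 16) — 10 left.
P17/T2: +10 of 30 at 13; pool empty.
Total = 31×60 + 30×70 + 26×20 + 22×120 + 17×40 + 16×40 + 13×10 = 8570.

8570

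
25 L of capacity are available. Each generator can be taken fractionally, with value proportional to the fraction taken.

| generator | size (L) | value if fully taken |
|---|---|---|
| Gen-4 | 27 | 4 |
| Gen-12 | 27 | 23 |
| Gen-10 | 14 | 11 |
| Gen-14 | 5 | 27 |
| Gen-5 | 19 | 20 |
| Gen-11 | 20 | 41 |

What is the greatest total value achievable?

Rank by value-to-size ratio: Gen-14 27/5≈5.4, Gen-11 41/20≈2.05, Gen-5 20/19≈1.05, Gen-12 23/27≈0.852, Gen-10 11/14≈0.786, Gen-4 4/27≈0.148.
Take all of Gen-14 (5 L, value 27) ; 20 L left.
Take all of Gen-11 (20 L, value 41) ; 0 L left.
Total value = 68.

68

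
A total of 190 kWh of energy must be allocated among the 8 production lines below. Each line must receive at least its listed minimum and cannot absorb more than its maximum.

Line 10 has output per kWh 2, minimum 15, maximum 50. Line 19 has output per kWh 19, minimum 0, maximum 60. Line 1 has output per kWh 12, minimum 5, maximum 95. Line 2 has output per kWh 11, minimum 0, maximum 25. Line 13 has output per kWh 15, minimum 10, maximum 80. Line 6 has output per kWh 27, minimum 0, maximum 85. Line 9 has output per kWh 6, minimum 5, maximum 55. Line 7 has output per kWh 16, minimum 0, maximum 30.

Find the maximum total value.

3865

Meeting every minimum uses 15+0+5+0+10+0+5+0 = 35 kWh, leaving 155.
Order the production lines by output per kWh: Line 6 27 > Line 19 19 > Line 7 16 > Line 13 15 > Line 1 12 > Line 2 11 > Line 9 6 > Line 10 2.
Give Line 6 85 more to hit its cap of 85 → 70 left.
Give Line 19 60 more to hit its cap of 60 → 10 left.
Line 7: +10 (room for 30) → 10. Pool exhausted.
Total = 2×15 + 19×60 + 12×5 + 15×10 + 27×85 + 6×5 + 16×10 = 3865.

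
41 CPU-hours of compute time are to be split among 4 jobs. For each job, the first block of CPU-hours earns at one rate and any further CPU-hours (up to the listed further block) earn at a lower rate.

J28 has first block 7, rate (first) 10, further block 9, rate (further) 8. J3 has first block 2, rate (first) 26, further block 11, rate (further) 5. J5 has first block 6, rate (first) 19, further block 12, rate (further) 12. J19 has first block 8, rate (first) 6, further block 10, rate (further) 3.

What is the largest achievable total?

482

Treat each block as its own option and order by rate: J3/T1 26 > J5/T1 19 > J5/T2 12 > J28/T1 10 > J28/T2 8 > J19/T1 6 > J3/T2 5 > J19/T2 3.
J3/T1 (26): +2 → 39 left.
Fill J5 T1 block (6 at 19) → 33 left.
J5/T2 (12): +12 → 21 left.
J28 T1 at 10: fill all 7 → 14 left.
J28 T2 at 8: fill all 9 → 5 left.
J19 T1 at 6: only 5 left, fill 5.
Total = 26×2 + 19×6 + 12×12 + 10×7 + 8×9 + 6×5 = 482.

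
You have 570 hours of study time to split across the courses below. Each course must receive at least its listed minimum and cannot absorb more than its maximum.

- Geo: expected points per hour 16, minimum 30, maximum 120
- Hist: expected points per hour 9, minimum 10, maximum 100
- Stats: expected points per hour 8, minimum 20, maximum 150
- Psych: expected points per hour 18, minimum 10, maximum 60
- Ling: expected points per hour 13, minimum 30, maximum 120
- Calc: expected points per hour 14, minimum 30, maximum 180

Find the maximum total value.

Meeting every minimum uses 30+10+20+10+30+30 = 130 hours, leaving 440.
Highest expected points per hour first: Psych 18 > Geo 16 > Calc 14 > Ling 13 > Hist 9 > Stats 8.
Give Psych 50 more to hit its cap of 60 ; 390 left.
Geo: +90 to 120 (cap) ; 300 left.
Give Calc 150 more to hit its cap of 180 ; 150 left.
Ling takes 90 more to reach its cap of 120 ; 60 left.
Hist: +60 (room for 90) → 70. Pool exhausted.
Total = 16×120 + 9×70 + 8×20 + 18×60 + 13×120 + 14×180 = 7870.

7870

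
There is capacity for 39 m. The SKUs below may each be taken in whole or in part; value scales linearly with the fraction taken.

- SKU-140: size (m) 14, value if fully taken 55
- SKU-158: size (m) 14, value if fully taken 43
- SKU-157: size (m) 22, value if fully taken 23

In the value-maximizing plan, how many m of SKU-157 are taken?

11

Sort by value density: SKU-140 55/14≈3.93, SKU-158 43/14≈3.07, SKU-157 23/22≈1.05.
Take all of SKU-140 (14 m, value 55) — 25 m left.
All 14 m of SKU-158 fit (value 43) — 11 remain.
Fill the last 11 m with part of SKU-157: 11/22 of it earns 11.5.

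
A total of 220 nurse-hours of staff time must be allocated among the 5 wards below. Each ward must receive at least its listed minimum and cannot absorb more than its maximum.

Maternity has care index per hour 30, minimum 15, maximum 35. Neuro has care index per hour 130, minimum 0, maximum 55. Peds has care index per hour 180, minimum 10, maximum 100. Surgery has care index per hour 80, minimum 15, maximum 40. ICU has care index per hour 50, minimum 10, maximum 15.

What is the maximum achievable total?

29300

Meeting every minimum uses 15+0+10+15+10 = 50 nurse-hours, leaving 170.
Order the wards by care index per hour: Peds 180 > Neuro 130 > Surgery 80 > ICU 50 > Maternity 30.
Peds: +90 to 100 (cap) → 80 left.
Neuro: +55 to 55 (cap) → 25 left.
Surgery: +25 to 40 (cap) → 0 left.
Total = 30×15 + 130×55 + 180×100 + 80×40 + 50×10 = 29300.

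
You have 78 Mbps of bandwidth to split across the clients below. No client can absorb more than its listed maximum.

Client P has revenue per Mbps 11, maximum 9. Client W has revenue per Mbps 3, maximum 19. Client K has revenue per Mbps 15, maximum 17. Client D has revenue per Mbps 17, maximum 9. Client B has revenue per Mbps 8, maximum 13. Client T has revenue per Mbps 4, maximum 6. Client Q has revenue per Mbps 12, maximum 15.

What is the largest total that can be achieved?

842

Rank by revenue per Mbps: Client D 17 > Client K 15 > Client Q 12 > Client P 11 > Client B 8 > Client T 4 > Client W 3.
Give Client D 9 to hit its cap of 9 — 69 left.
Client K: +17 to 17 (cap) — 52 left.
Give Client Q 15 to hit its cap of 15 — 37 left.
Client P: +9 to 9 (cap) — 28 left.
Client B takes 13 to reach its cap of 13 — 15 left.
Give Client T 6 to hit its cap of 6 — 9 left.
Only 9 left; Client W takes them to reach 9.
Total = 11×9 + 3×9 + 15×17 + 17×9 + 8×13 + 4×6 + 12×15 = 842.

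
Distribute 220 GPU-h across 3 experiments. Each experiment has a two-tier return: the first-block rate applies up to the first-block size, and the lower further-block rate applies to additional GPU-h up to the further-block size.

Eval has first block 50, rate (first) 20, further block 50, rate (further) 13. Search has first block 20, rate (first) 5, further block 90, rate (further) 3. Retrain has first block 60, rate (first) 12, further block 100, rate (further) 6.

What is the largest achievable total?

Order all 6 blocks by rate: Eval/tier1 20 > Eval/tier2 13 > Retrain/tier1 12 > Retrain/tier2 6 > Search/tier1 5 > Search/tier2 3.
Eval/tier1 (20): +50 → 170 left.
Fill Eval tier2 block (50 at 13) → 120 left.
Retrain tier1 at 12: fill all 60 → 60 left.
60 remain; put them into Retrain tier2 at 6.
Total = 20×50 + 13×50 + 12×60 + 6×60 = 2730.

2730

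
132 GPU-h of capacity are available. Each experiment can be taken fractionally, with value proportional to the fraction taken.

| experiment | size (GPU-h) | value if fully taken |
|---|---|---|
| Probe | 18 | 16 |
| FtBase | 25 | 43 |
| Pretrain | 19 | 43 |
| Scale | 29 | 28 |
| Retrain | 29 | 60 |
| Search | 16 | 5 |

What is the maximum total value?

Rank by value-to-size ratio: Pretrain 43/19≈2.26, Retrain 60/29≈2.07, FtBase 43/25≈1.72, Scale 28/29≈0.966, Probe 16/18≈0.889, Search 5/16≈0.312.
All 19 GPU-h of Pretrain fit (value 43) → 113 remain.
All 29 GPU-h of Retrain fit (value 60) → 84 remain.
Take all of FtBase (25 GPU-h, value 43) → 59 GPU-h left.
Take all of Scale (29 GPU-h, value 28) → 30 GPU-h left.
Take all of Probe (18 GPU-h, value 16) → 12 GPU-h left.
Only 12 GPU-h remain; take 12/16 of Search for value 5×12/16 = 3.75.
Total value = 193.75.

193.75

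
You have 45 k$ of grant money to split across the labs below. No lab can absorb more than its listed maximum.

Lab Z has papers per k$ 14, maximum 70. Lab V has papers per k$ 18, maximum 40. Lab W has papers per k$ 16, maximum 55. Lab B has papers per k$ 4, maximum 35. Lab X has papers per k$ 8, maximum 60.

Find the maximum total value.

Highest papers per k$ first: Lab V 18 > Lab W 16 > Lab Z 14 > Lab X 8 > Lab B 4.
Lab V: +40 to 40 (cap) → 5 left.
Lab W has room for 55 but only 5 remain, so it gets 5.
Total = 18×40 + 16×5 = 800.

800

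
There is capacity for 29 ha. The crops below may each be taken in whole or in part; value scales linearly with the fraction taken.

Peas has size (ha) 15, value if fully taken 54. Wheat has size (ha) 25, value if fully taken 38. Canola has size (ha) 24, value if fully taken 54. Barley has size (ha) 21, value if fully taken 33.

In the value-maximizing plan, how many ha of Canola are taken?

14

Sort by value density: Peas 54/15≈3.6, Canola 54/24≈2.25, Barley 33/21≈1.57, Wheat 38/25≈1.52.
All 15 ha of Peas fit (value 54) — 14 remain.
Only 14 ha remain; take 14/24 of Canola for value 54×14/24 = 31.5.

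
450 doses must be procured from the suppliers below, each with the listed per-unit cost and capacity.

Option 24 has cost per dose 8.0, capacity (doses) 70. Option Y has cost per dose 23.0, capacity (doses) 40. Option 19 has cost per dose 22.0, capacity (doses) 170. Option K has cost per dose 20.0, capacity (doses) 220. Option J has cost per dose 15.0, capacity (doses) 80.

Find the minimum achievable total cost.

7920

Use suppliers in increasing cost order.
Option 24 (8.0): use full 70 → 380 doses to go.
Option J at 15.0: take all 80 doses → 300 still needed.
Option K at 20.0: take all 220 doses → 80 still needed.
Take 80 from Option 19 at 22.0 to finish.
Option Y: unused.
Cost = 70×8.0 + 80×15.0 + 220×20.0 + 80×22.0 = 7920.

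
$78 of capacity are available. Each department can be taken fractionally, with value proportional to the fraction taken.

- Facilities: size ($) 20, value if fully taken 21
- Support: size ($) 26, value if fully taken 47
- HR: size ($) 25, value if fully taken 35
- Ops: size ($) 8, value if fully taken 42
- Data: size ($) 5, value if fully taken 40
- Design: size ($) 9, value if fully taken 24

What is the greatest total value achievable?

Sort by value density: Data 40/5≈8, Ops 42/8≈5.25, Design 24/9≈2.67, Support 47/26≈1.81, HR 35/25≈1.4, Facilities 21/20≈1.05.
All 5 $ of Data fit (value 40) ; 73 remain.
Ops: take in full, 8 $ for value 42 ; 65 left.
Design: take in full, 9 $ for value 24 ; 56 left.
Support: take in full, 26 $ for value 47 ; 30 left.
HR: take in full, 25 $ for value 35 ; 5 left.
5 $ left: a 5/20 share of Facilities gives 21×5/20 = 5.25.
Total value = 193.25.

193.25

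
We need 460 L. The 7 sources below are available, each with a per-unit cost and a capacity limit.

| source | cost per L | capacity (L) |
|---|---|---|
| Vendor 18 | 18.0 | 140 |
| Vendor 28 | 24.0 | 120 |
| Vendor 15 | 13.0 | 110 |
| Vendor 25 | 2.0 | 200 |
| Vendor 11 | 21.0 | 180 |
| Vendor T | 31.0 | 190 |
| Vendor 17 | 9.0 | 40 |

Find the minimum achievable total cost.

4170

Use sources in increasing cost order.
Take 200 from Vendor 25 at 2.0 — need 260 more.
Vendor 17 (9.0): use full 40 — 220 L to go.
Vendor 15 at 13.0: take all 110 L — 110 still needed.
Vendor 18 at 18.0: take 110 of its 140 — requirement met.
Vendor 11, Vendor 28, Vendor T: unused.
Cost = 200×2.0 + 40×9.0 + 110×13.0 + 110×18.0 = 4170.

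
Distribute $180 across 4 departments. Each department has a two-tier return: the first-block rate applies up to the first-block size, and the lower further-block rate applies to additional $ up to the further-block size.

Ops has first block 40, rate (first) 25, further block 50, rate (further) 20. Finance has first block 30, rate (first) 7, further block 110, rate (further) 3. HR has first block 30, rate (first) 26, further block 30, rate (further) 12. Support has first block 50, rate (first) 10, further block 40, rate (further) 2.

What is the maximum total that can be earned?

Treat each block as its own option and order by rate: HR/T1 26 > Ops/T1 25 > Ops/T2 20 > HR/T2 12 > Support/T1 10 > Finance/T1 7 > Finance/T2 3 > Support/T2 2.
Fill HR T1 block (30 at 26) → 150 left.
Ops/T1 (25): +40 → 110 left.
Ops T2 at 20: fill all 50 → 60 left.
Fill HR T2 block (30 at 12) → 30 left.
30 remain; put them into Support T1 at 10.
Total = 26×30 + 25×40 + 20×50 + 12×30 + 10×30 = 3440.

3440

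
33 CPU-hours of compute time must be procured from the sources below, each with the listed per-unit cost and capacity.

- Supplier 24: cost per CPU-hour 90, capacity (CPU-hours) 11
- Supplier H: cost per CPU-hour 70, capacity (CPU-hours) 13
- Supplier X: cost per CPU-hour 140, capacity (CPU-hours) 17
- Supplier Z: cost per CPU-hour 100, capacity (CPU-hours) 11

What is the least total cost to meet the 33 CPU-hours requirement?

2800

Use sources in increasing cost order.
Take 13 from Supplier H at 70 — need 20 more.
Supplier 24 (90): use full 11 — 9 CPU-hours to go.
Take 9 from Supplier Z at 100 to finish.
Supplier X: unused.
Cost = 13×70 + 11×90 + 9×100 = 2800.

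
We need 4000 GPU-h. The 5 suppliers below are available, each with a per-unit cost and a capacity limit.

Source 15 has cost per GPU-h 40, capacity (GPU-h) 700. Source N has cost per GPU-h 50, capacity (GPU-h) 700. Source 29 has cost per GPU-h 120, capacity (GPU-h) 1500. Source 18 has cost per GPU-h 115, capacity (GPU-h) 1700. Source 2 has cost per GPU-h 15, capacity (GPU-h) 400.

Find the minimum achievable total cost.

324500

Fill from the cheapest supplier first.
Source 2 (15): use full 400 → 3600 GPU-h to go.
Source 15 (40): use full 700 → 2900 GPU-h to go.
Source N (50): use full 700 → 2200 GPU-h to go.
Source 18 (115): use full 1700 → 500 GPU-h to go.
Source 29 at 120: take 500 of its 1500 → requirement met.
Cost = 400×15 + 700×40 + 700×50 + 1700×115 + 500×120 = 324500.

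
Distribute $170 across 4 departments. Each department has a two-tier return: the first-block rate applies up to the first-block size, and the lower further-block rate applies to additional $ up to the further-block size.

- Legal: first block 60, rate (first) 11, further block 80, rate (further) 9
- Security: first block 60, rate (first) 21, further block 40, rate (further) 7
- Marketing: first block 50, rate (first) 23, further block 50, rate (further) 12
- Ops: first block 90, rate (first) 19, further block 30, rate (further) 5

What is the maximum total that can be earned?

3550

Order all 8 blocks by rate: Marketing/first 23 > Security/first 21 > Ops/first 19 > Marketing/second 12 > Legal/first 11 > Legal/second 9 > Security/second 7 > Ops/second 5.
Fill Marketing first block (50 at 23) — 120 left.
Security first at 21: fill all 60 — 60 left.
60 remain; put them into Ops first at 19.
Total = 23×50 + 21×60 + 19×60 = 3550.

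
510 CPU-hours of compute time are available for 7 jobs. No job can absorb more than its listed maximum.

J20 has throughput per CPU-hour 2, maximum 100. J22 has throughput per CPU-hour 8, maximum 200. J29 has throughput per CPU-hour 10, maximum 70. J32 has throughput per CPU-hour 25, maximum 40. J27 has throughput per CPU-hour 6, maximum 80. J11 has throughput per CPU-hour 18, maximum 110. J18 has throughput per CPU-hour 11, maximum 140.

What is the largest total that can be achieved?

6420

Rank by throughput per CPU-hour: J32 25 > J11 18 > J18 11 > J29 10 > J22 8 > J27 6 > J20 2.
J32 takes 40 to reach its cap of 40 ; 470 left.
J11 takes 110 to reach its cap of 110 ; 360 left.
Give J18 140 to hit its cap of 140 ; 220 left.
J29 takes 70 to reach its cap of 70 ; 150 left.
J22: +150 (room for 200) → 150. Pool exhausted.
Total = 8×150 + 10×70 + 25×40 + 18×110 + 11×140 = 6420.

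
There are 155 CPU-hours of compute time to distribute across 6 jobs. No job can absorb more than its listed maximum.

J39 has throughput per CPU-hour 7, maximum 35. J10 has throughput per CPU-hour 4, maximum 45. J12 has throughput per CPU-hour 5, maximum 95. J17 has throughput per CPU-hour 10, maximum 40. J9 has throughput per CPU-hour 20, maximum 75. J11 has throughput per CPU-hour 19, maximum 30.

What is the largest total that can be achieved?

Rank by throughput per CPU-hour: J9 20 > J11 19 > J17 10 > J39 7 > J12 5 > J10 4.
J9 takes 75 to reach its cap of 75 — 80 left.
J11: +30 to 30 (cap) — 50 left.
J17 takes 40 to reach its cap of 40 — 10 left.
J39: +10 (room for 35) → 10. Pool exhausted.
Total = 7×10 + 10×40 + 20×75 + 19×30 = 2540.

2540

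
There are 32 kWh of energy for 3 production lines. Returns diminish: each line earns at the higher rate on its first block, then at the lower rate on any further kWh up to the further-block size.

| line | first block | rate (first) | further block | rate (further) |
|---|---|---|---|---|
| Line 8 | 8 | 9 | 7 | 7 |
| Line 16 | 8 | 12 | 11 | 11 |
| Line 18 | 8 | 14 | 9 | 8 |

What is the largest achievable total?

374

Rank every tier by rate: Line 18/first 14 > Line 16/first 12 > Line 16/second 11 > Line 8/first 9 > Line 18/second 8 > Line 8/second 7.
Line 18/first (14): +8 → 24 left.
Line 16 first at 12: fill all 8 → 16 left.
Line 16 second at 11: fill all 11 → 5 left.
Line 8/first: +5 of 8 at 9; pool empty.
Total = 14×8 + 12×8 + 11×11 + 9×5 = 374.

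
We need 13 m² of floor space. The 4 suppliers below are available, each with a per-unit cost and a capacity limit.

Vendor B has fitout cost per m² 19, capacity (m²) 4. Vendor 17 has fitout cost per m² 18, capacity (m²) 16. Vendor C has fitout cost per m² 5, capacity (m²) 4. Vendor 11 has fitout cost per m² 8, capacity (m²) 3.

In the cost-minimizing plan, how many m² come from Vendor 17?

6

Cheapest first:
Take 4 from Vendor C at 5 → need 9 more.
Vendor 11 at 8: take all 3 m² → 6 still needed.
Vendor 17 (18): take the remaining 6 → done.
Vendor B: unused.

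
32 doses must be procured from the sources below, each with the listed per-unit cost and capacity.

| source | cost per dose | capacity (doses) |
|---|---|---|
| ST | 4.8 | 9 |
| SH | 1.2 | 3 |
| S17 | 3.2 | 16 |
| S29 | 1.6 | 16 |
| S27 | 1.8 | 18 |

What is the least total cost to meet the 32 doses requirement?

52.6

Cheapest first:
SH (1.2): use full 3 ; 29 doses to go.
S29 (1.6): use full 16 ; 13 doses to go.
Take 13 from S27 at 1.8 to finish.
S17, ST: unused.
Cost = 3×1.2 + 16×1.6 + 13×1.8 = 52.6.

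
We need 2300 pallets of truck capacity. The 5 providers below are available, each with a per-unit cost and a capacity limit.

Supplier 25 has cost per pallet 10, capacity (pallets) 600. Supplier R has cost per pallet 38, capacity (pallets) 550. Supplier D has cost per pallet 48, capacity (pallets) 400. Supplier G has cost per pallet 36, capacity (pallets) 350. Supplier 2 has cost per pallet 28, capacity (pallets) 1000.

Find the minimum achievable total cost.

59900

Use providers in increasing cost order.
Supplier 25 at 10: take all 600 pallets → 1700 still needed.
Take 1000 from Supplier 2 at 28 → need 700 more.
Take 350 from Supplier G at 36 → need 350 more.
Supplier R (38): take the remaining 350 → done.
Supplier D: unused.
Cost = 600×10 + 1000×28 + 350×36 + 350×38 = 59900.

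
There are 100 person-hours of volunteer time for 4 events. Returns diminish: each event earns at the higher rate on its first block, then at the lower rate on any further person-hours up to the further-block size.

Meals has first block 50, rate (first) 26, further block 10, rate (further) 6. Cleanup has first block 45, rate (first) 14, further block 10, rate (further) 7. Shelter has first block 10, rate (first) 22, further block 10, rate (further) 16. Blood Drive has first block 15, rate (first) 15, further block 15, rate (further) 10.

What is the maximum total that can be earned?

Order all 8 blocks by rate: Meals/first 26 > Shelter/first 22 > Shelter/second 16 > Blood Drive/first 15 > Cleanup/first 14 > Blood Drive/second 10 > Cleanup/second 7 > Meals/second 6.
Meals/first (26): +50 — 50 left.
Shelter/first (22): +10 — 40 left.
Shelter/second (16): +10 — 30 left.
Blood Drive/first (15): +15 — 15 left.
15 remain; put them into Cleanup first at 14.
Total = 26×50 + 22×10 + 16×10 + 15×15 + 14×15 = 2115.

2115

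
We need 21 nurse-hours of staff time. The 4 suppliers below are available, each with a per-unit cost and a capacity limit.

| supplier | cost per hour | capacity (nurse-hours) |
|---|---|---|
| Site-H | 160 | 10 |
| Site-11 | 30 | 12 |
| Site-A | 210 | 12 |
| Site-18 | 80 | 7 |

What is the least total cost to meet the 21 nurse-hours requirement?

1240

Fill from the cheapest supplier first.
Site-11 at 30: take all 12 nurse-hours → 9 still needed.
Take 7 from Site-18 at 80 → need 2 more.
Site-H at 160: take 2 of its 10 → requirement met.
Site-A: unused.
Cost = 12×30 + 7×80 + 2×160 = 1240.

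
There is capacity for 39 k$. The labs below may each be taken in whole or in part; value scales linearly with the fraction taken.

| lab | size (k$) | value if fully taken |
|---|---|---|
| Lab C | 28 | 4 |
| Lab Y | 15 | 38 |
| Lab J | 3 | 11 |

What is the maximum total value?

52

Sort by value density: Lab J 11/3≈3.67, Lab Y 38/15≈2.53, Lab C 4/28≈0.143.
Take all of Lab J (3 k$, value 11) → 36 k$ left.
Lab Y: take in full, 15 k$ for value 38 → 21 left.
21 k$ left: a 21/28 share of Lab C gives 4×21/28 = 3.
Total value = 52.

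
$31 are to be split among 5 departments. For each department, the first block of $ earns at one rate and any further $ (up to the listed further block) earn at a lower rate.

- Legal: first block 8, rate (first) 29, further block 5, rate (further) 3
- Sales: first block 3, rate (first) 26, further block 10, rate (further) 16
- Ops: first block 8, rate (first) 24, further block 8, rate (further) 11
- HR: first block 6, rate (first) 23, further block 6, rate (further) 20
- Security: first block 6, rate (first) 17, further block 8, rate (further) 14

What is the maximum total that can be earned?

Treat each block as its own option and order by rate: Legal/T1 29 > Sales/T1 26 > Ops/T1 24 > HR/T1 23 > HR/T2 20 > Security/T1 17 > Sales/T2 16 > Security/T2 14 > Ops/T2 11 > Legal/T2 3.
Fill Legal T1 block (8 at 29) ; 23 left.
Fill Sales T1 block (3 at 26) ; 20 left.
Ops/T1 (24): +8 ; 12 left.
Fill HR T1 block (6 at 23) ; 6 left.
HR T2 at 20: fill all 6 ; 0 left.
Total = 29×8 + 26×3 + 24×8 + 23×6 + 20×6 = 760.

760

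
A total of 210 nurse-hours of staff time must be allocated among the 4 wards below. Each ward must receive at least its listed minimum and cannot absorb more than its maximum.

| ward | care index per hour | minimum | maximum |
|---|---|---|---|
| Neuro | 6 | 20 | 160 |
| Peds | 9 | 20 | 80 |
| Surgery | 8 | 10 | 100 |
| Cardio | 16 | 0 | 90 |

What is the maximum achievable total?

Meeting every minimum uses 20+20+10+0 = 50 nurse-hours, leaving 160.
Rank by care index per hour: Cardio 16 > Peds 9 > Surgery 8 > Neuro 6.
Cardio: +90 to 90 (cap) → 70 left.
Peds: +60 to 80 (cap) → 10 left.
Only 10 left; Surgery takes them to reach 20.
Total = 6×20 + 9×80 + 8×20 + 16×90 = 2440.

2440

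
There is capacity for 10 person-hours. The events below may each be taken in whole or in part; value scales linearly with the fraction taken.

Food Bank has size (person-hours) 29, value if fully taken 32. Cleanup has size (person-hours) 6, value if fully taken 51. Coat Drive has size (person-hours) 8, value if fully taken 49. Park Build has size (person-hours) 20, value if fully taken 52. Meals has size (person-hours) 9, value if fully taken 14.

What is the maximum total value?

Sort by value density: Cleanup 51/6≈8.5, Coat Drive 49/8≈6.12, Park Build 52/20≈2.6, Meals 14/9≈1.56, Food Bank 32/29≈1.1.
Cleanup: take in full, 6 person-hours for value 51 ; 4 left.
Fill the last 4 person-hours with part of Coat Drive: 4/8 of it earns 24.5.
Total value = 75.5.

75.5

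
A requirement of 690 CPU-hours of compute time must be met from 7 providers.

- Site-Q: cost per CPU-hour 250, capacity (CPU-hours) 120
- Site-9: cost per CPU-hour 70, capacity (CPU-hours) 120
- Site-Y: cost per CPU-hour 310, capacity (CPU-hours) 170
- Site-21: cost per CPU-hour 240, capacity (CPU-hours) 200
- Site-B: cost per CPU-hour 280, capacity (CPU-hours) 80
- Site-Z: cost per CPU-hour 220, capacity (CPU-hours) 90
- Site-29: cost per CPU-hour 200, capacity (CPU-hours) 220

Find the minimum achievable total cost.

Fill from the cheapest provider first.
Take 120 from Site-9 at 70 ; need 570 more.
Site-29 (200): use full 220 ; 350 CPU-hours to go.
Site-Z at 220: take all 90 CPU-hours ; 260 still needed.
Site-21 at 240: take all 200 CPU-hours ; 60 still needed.
Site-Q at 250: take 60 of its 120 ; requirement met.
Site-B, Site-Y: unused.
Cost = 120×70 + 220×200 + 90×220 + 200×240 + 60×250 = 135200.

135200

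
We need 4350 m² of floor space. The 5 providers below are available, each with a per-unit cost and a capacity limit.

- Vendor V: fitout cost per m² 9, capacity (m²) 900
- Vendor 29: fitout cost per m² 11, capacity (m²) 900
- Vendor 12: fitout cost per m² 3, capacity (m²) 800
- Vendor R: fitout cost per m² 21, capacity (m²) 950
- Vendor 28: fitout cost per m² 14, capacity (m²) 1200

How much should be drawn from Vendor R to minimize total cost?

550

Fill from the cheapest provider first.
Vendor 12 (3): use full 800 — 3550 m² to go.
Vendor V at 9: take all 900 m² — 2650 still needed.
Vendor 29 at 11: take all 900 m² — 1750 still needed.
Vendor 28 at 14: take all 1200 m² — 550 still needed.
Vendor R at 21: take 550 of its 950 — requirement met.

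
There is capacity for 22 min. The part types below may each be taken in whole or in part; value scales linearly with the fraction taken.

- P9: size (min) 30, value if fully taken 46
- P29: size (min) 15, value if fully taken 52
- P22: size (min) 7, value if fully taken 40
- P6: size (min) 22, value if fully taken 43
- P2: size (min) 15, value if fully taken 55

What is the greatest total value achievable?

95

Best value per unit of size first: P22 40/7≈5.71, P2 55/15≈3.67, P29 52/15≈3.47, P6 43/22≈1.95, P9 46/30≈1.53.
Take all of P22 (7 min, value 40) ; 15 min left.
P2: take in full, 15 min for value 55 ; 0 left.
Total value = 95.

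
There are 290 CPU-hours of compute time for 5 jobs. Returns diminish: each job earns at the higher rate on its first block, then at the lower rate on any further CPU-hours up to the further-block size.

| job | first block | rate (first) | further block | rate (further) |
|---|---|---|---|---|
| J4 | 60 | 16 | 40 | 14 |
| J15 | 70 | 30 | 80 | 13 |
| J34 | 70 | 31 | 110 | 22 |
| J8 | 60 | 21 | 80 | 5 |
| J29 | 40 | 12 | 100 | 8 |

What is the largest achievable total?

7530

Rank every tier by rate: J34/first 31 > J15/first 30 > J34/second 22 > J8/first 21 > J4/first 16 > J4/second 14 > J15/second 13 > J29/first 12 > J29/second 8 > J8/second 5.
J34 first at 31: fill all 70 ; 220 left.
Fill J15 first block (70 at 30) ; 150 left.
J34/second (22): +110 ; 40 left.
J8/first: +40 of 60 at 21; pool empty.
Total = 31×70 + 30×70 + 22×110 + 21×40 = 7530.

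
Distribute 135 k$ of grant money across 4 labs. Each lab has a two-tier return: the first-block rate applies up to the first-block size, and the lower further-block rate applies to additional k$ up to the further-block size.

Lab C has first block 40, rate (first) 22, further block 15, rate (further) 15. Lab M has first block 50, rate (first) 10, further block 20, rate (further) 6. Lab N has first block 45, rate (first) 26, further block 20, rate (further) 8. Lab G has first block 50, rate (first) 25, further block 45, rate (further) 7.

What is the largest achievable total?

3300

Order all 8 blocks by rate: Lab N/tier1 26 > Lab G/tier1 25 > Lab C/tier1 22 > Lab C/tier2 15 > Lab M/tier1 10 > Lab N/tier2 8 > Lab G/tier2 7 > Lab M/tier2 6.
Fill Lab N tier1 block (45 at 26) → 90 left.
Lab G tier1 at 25: fill all 50 → 40 left.
Lab C tier1 at 22: fill all 40 → 0 left.
Total = 26×45 + 25×50 + 22×40 = 3300.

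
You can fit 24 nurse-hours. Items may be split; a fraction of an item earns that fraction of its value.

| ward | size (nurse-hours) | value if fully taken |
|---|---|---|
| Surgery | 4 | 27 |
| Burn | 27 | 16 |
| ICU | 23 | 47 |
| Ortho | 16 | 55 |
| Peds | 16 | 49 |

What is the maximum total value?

94.25

Rank by value-to-size ratio: Surgery 27/4≈6.75, Ortho 55/16≈3.44, Peds 49/16≈3.06, ICU 47/23≈2.04, Burn 16/27≈0.593.
All 4 nurse-hours of Surgery fit (value 27) — 20 remain.
All 16 nurse-hours of Ortho fit (value 55) — 4 remain.
Only 4 nurse-hours remain; take 4/16 of Peds for value 49×4/16 = 12.25.
Total value = 94.25.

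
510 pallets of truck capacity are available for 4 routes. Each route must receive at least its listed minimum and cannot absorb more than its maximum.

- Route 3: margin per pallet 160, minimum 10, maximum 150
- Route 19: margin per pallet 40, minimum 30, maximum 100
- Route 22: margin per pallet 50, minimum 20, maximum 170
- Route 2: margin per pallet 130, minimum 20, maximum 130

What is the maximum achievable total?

Meeting every minimum uses 10+30+20+20 = 80 pallets, leaving 430.
Order the routes by margin per pallet: Route 3 160 > Route 2 130 > Route 22 50 > Route 19 40.
Route 3 takes 140 more to reach its cap of 150 → 290 left.
Route 2 takes 110 more to reach its cap of 130 → 180 left.
Give Route 22 150 more to hit its cap of 170 → 30 left.
Route 19: +30 (room for 70) → 60. Pool exhausted.
Total = 160×150 + 40×60 + 50×170 + 130×130 = 51800.

51800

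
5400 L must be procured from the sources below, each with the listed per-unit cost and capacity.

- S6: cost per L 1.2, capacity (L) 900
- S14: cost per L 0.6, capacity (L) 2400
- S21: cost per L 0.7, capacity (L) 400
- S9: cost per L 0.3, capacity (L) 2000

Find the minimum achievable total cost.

Cheapest first:
S9 (0.3): use full 2000 — 3400 L to go.
S14 at 0.6: take all 2400 L — 1000 still needed.
S21 (0.7): use full 400 — 600 L to go.
Take 600 from S6 at 1.2 to finish.
Cost = 2000×0.3 + 2400×0.6 + 400×0.7 + 600×1.2 = 3040.

3040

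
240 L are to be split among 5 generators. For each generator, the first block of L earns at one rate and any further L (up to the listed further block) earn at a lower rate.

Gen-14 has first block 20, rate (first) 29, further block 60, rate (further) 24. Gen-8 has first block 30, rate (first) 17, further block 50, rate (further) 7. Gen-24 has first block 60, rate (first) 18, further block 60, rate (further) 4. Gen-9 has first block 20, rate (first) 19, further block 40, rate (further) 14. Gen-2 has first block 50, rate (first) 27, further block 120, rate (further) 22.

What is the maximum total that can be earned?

5790

Treat each block as its own option and order by rate: Gen-14/first 29 > Gen-2/first 27 > Gen-14/second 24 > Gen-2/second 22 > Gen-9/first 19 > Gen-24/first 18 > Gen-8/first 17 > Gen-9/second 14 > Gen-8/second 7 > Gen-24/second 4.
Gen-14/first (29): +20 — 220 left.
Gen-2/first (27): +50 — 170 left.
Gen-14/second (24): +60 — 110 left.
Gen-2/second: +110 of 120 at 22; pool empty.
Total = 29×20 + 27×50 + 24×60 + 22×110 = 5790.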